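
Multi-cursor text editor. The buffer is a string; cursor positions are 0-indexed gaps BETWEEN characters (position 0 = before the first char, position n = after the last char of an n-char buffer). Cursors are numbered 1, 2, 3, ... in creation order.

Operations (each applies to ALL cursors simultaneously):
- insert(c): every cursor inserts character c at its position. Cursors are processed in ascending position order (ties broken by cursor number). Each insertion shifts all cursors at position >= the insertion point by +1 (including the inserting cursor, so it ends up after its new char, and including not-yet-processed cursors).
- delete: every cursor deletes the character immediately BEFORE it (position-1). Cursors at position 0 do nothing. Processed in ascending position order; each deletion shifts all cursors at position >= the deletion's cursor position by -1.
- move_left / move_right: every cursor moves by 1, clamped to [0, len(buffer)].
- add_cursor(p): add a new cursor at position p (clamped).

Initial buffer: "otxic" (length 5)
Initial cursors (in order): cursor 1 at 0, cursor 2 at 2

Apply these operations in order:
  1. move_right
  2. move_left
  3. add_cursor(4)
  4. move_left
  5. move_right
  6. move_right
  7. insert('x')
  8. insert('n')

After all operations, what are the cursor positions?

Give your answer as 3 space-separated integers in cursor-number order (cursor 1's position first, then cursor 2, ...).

Answer: 4 7 11

Derivation:
After op 1 (move_right): buffer="otxic" (len 5), cursors c1@1 c2@3, authorship .....
After op 2 (move_left): buffer="otxic" (len 5), cursors c1@0 c2@2, authorship .....
After op 3 (add_cursor(4)): buffer="otxic" (len 5), cursors c1@0 c2@2 c3@4, authorship .....
After op 4 (move_left): buffer="otxic" (len 5), cursors c1@0 c2@1 c3@3, authorship .....
After op 5 (move_right): buffer="otxic" (len 5), cursors c1@1 c2@2 c3@4, authorship .....
After op 6 (move_right): buffer="otxic" (len 5), cursors c1@2 c2@3 c3@5, authorship .....
After op 7 (insert('x')): buffer="otxxxicx" (len 8), cursors c1@3 c2@5 c3@8, authorship ..1.2..3
After op 8 (insert('n')): buffer="otxnxxnicxn" (len 11), cursors c1@4 c2@7 c3@11, authorship ..11.22..33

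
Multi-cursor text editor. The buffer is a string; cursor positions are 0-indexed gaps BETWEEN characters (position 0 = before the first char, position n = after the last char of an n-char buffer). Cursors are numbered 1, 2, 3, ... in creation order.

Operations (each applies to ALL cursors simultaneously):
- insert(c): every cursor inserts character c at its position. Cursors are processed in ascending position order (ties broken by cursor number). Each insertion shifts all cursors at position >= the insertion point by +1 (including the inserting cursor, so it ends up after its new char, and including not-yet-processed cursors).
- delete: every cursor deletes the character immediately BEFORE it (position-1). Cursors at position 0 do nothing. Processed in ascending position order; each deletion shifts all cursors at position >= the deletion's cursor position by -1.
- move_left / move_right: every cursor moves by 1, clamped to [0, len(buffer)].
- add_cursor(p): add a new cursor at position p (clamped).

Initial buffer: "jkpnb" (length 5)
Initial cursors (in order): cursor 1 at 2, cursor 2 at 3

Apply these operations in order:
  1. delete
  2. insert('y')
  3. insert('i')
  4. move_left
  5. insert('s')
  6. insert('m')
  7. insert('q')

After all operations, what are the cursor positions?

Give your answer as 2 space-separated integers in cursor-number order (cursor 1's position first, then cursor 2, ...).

After op 1 (delete): buffer="jnb" (len 3), cursors c1@1 c2@1, authorship ...
After op 2 (insert('y')): buffer="jyynb" (len 5), cursors c1@3 c2@3, authorship .12..
After op 3 (insert('i')): buffer="jyyiinb" (len 7), cursors c1@5 c2@5, authorship .1212..
After op 4 (move_left): buffer="jyyiinb" (len 7), cursors c1@4 c2@4, authorship .1212..
After op 5 (insert('s')): buffer="jyyissinb" (len 9), cursors c1@6 c2@6, authorship .121122..
After op 6 (insert('m')): buffer="jyyissmminb" (len 11), cursors c1@8 c2@8, authorship .12112122..
After op 7 (insert('q')): buffer="jyyissmmqqinb" (len 13), cursors c1@10 c2@10, authorship .1211212122..

Answer: 10 10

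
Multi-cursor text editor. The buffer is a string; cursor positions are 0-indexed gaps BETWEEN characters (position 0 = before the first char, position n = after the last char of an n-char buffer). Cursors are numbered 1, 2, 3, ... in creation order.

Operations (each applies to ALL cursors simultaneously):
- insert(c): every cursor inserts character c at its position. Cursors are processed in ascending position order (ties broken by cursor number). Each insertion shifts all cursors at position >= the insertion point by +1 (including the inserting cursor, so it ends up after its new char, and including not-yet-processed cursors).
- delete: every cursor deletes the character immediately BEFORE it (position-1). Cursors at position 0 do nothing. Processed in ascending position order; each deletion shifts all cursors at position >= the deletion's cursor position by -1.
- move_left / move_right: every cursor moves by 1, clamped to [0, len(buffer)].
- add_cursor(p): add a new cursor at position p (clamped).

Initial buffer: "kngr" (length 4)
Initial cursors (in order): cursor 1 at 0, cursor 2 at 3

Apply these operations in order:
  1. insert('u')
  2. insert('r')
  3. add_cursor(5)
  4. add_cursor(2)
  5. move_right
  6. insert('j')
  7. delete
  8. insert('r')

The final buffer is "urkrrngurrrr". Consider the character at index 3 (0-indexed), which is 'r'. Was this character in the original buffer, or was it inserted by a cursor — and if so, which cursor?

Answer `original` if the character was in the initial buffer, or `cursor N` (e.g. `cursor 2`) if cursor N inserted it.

After op 1 (insert('u')): buffer="ukngur" (len 6), cursors c1@1 c2@5, authorship 1...2.
After op 2 (insert('r')): buffer="urkngurr" (len 8), cursors c1@2 c2@7, authorship 11...22.
After op 3 (add_cursor(5)): buffer="urkngurr" (len 8), cursors c1@2 c3@5 c2@7, authorship 11...22.
After op 4 (add_cursor(2)): buffer="urkngurr" (len 8), cursors c1@2 c4@2 c3@5 c2@7, authorship 11...22.
After op 5 (move_right): buffer="urkngurr" (len 8), cursors c1@3 c4@3 c3@6 c2@8, authorship 11...22.
After op 6 (insert('j')): buffer="urkjjngujrrj" (len 12), cursors c1@5 c4@5 c3@9 c2@12, authorship 11.14..232.2
After op 7 (delete): buffer="urkngurr" (len 8), cursors c1@3 c4@3 c3@6 c2@8, authorship 11...22.
After op 8 (insert('r')): buffer="urkrrngurrrr" (len 12), cursors c1@5 c4@5 c3@9 c2@12, authorship 11.14..232.2
Authorship (.=original, N=cursor N): 1 1 . 1 4 . . 2 3 2 . 2
Index 3: author = 1

Answer: cursor 1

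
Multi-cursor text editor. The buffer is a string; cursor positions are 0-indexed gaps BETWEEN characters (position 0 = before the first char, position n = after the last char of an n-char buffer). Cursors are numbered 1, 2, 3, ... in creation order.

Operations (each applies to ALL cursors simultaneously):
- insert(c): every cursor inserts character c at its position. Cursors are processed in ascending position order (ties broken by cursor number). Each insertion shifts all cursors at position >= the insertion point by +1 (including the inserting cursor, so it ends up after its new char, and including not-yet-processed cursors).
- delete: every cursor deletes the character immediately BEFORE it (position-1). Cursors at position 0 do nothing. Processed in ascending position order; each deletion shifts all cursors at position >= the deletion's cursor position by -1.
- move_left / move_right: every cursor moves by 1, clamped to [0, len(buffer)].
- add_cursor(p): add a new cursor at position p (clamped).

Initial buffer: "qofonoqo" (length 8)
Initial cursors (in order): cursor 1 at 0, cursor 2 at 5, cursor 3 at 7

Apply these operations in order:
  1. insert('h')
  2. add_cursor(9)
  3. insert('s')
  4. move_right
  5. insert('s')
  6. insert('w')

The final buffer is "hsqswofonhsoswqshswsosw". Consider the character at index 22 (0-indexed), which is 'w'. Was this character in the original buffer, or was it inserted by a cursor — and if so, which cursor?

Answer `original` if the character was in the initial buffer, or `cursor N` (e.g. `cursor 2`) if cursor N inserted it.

After op 1 (insert('h')): buffer="hqofonhoqho" (len 11), cursors c1@1 c2@7 c3@10, authorship 1.....2..3.
After op 2 (add_cursor(9)): buffer="hqofonhoqho" (len 11), cursors c1@1 c2@7 c4@9 c3@10, authorship 1.....2..3.
After op 3 (insert('s')): buffer="hsqofonhsoqshso" (len 15), cursors c1@2 c2@9 c4@12 c3@14, authorship 11.....22..433.
After op 4 (move_right): buffer="hsqofonhsoqshso" (len 15), cursors c1@3 c2@10 c4@13 c3@15, authorship 11.....22..433.
After op 5 (insert('s')): buffer="hsqsofonhsosqshssos" (len 19), cursors c1@4 c2@12 c4@16 c3@19, authorship 11.1....22.2.4343.3
After op 6 (insert('w')): buffer="hsqswofonhsoswqshswsosw" (len 23), cursors c1@5 c2@14 c4@19 c3@23, authorship 11.11....22.22.43443.33
Authorship (.=original, N=cursor N): 1 1 . 1 1 . . . . 2 2 . 2 2 . 4 3 4 4 3 . 3 3
Index 22: author = 3

Answer: cursor 3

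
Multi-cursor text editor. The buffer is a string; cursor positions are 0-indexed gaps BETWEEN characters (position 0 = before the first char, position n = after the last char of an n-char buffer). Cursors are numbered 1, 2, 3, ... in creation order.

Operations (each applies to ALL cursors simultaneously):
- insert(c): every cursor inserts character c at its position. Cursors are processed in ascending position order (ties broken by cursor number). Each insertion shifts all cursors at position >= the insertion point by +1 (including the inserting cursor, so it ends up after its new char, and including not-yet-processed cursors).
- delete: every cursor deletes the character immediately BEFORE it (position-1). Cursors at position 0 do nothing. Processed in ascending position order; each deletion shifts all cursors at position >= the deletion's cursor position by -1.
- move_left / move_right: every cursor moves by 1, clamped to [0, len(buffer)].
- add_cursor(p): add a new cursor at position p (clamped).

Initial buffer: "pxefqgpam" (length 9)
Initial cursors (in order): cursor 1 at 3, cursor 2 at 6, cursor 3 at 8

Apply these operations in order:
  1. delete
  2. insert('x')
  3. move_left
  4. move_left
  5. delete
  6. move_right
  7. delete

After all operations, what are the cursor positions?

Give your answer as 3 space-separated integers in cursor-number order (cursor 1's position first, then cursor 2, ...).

Answer: 0 1 1

Derivation:
After op 1 (delete): buffer="pxfqpm" (len 6), cursors c1@2 c2@4 c3@5, authorship ......
After op 2 (insert('x')): buffer="pxxfqxpxm" (len 9), cursors c1@3 c2@6 c3@8, authorship ..1..2.3.
After op 3 (move_left): buffer="pxxfqxpxm" (len 9), cursors c1@2 c2@5 c3@7, authorship ..1..2.3.
After op 4 (move_left): buffer="pxxfqxpxm" (len 9), cursors c1@1 c2@4 c3@6, authorship ..1..2.3.
After op 5 (delete): buffer="xxqpxm" (len 6), cursors c1@0 c2@2 c3@3, authorship .1..3.
After op 6 (move_right): buffer="xxqpxm" (len 6), cursors c1@1 c2@3 c3@4, authorship .1..3.
After op 7 (delete): buffer="xxm" (len 3), cursors c1@0 c2@1 c3@1, authorship 13.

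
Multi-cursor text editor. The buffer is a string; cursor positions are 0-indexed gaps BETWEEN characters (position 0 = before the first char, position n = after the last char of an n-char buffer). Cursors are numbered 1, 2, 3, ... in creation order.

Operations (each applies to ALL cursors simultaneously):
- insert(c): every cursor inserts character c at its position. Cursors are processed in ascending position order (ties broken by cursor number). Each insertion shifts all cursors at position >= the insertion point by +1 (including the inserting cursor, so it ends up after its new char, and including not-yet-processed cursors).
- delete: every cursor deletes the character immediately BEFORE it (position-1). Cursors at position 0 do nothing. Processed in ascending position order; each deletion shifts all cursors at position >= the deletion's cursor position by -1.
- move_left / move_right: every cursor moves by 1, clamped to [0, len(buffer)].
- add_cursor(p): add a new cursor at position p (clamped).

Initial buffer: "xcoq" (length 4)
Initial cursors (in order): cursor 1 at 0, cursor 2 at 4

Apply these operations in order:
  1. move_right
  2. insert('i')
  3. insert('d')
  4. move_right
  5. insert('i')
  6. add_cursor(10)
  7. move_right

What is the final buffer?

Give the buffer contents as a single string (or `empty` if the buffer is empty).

After op 1 (move_right): buffer="xcoq" (len 4), cursors c1@1 c2@4, authorship ....
After op 2 (insert('i')): buffer="xicoqi" (len 6), cursors c1@2 c2@6, authorship .1...2
After op 3 (insert('d')): buffer="xidcoqid" (len 8), cursors c1@3 c2@8, authorship .11...22
After op 4 (move_right): buffer="xidcoqid" (len 8), cursors c1@4 c2@8, authorship .11...22
After op 5 (insert('i')): buffer="xidcioqidi" (len 10), cursors c1@5 c2@10, authorship .11.1..222
After op 6 (add_cursor(10)): buffer="xidcioqidi" (len 10), cursors c1@5 c2@10 c3@10, authorship .11.1..222
After op 7 (move_right): buffer="xidcioqidi" (len 10), cursors c1@6 c2@10 c3@10, authorship .11.1..222

Answer: xidcioqidi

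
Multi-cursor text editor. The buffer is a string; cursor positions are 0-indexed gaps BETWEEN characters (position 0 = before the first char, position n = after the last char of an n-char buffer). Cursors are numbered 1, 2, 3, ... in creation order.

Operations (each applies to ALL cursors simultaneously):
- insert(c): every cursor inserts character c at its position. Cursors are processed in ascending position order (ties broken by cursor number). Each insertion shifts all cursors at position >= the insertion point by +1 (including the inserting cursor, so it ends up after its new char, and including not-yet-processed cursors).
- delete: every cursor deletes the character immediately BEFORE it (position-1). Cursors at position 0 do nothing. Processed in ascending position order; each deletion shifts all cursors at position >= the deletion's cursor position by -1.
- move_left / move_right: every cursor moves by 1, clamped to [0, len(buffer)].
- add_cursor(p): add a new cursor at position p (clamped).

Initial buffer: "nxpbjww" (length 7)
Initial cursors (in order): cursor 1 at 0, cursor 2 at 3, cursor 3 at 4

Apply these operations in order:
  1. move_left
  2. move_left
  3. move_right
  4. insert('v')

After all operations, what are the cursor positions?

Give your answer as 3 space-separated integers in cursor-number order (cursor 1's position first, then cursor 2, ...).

Answer: 2 4 6

Derivation:
After op 1 (move_left): buffer="nxpbjww" (len 7), cursors c1@0 c2@2 c3@3, authorship .......
After op 2 (move_left): buffer="nxpbjww" (len 7), cursors c1@0 c2@1 c3@2, authorship .......
After op 3 (move_right): buffer="nxpbjww" (len 7), cursors c1@1 c2@2 c3@3, authorship .......
After op 4 (insert('v')): buffer="nvxvpvbjww" (len 10), cursors c1@2 c2@4 c3@6, authorship .1.2.3....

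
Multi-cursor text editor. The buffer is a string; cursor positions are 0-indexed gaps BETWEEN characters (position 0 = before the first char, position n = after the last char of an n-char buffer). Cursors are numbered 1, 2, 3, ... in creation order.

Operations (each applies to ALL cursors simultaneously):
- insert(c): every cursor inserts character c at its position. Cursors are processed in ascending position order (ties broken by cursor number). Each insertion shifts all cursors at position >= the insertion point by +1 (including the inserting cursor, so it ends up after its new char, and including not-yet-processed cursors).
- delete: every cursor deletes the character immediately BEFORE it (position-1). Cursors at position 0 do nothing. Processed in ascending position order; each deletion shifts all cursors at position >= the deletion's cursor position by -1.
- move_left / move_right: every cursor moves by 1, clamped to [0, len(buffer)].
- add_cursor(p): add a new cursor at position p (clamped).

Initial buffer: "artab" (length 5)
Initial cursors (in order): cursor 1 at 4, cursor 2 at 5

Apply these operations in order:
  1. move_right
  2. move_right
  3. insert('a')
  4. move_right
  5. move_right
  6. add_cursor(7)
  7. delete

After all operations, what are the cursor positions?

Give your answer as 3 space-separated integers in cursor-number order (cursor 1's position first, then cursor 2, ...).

After op 1 (move_right): buffer="artab" (len 5), cursors c1@5 c2@5, authorship .....
After op 2 (move_right): buffer="artab" (len 5), cursors c1@5 c2@5, authorship .....
After op 3 (insert('a')): buffer="artabaa" (len 7), cursors c1@7 c2@7, authorship .....12
After op 4 (move_right): buffer="artabaa" (len 7), cursors c1@7 c2@7, authorship .....12
After op 5 (move_right): buffer="artabaa" (len 7), cursors c1@7 c2@7, authorship .....12
After op 6 (add_cursor(7)): buffer="artabaa" (len 7), cursors c1@7 c2@7 c3@7, authorship .....12
After op 7 (delete): buffer="arta" (len 4), cursors c1@4 c2@4 c3@4, authorship ....

Answer: 4 4 4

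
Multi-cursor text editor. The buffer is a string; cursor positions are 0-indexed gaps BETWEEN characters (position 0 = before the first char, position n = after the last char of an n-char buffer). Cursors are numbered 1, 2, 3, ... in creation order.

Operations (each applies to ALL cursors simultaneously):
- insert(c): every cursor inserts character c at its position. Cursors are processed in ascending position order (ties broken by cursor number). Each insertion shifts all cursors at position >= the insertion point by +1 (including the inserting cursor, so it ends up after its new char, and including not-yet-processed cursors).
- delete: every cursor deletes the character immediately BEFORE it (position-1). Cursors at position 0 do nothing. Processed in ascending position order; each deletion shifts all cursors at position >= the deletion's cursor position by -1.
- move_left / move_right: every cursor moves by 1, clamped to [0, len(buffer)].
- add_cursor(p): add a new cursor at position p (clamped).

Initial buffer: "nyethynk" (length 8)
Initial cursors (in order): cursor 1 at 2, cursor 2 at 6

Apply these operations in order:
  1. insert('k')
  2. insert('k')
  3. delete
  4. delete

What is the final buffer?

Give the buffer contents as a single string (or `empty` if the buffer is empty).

Answer: nyethynk

Derivation:
After op 1 (insert('k')): buffer="nykethyknk" (len 10), cursors c1@3 c2@8, authorship ..1....2..
After op 2 (insert('k')): buffer="nykkethykknk" (len 12), cursors c1@4 c2@10, authorship ..11....22..
After op 3 (delete): buffer="nykethyknk" (len 10), cursors c1@3 c2@8, authorship ..1....2..
After op 4 (delete): buffer="nyethynk" (len 8), cursors c1@2 c2@6, authorship ........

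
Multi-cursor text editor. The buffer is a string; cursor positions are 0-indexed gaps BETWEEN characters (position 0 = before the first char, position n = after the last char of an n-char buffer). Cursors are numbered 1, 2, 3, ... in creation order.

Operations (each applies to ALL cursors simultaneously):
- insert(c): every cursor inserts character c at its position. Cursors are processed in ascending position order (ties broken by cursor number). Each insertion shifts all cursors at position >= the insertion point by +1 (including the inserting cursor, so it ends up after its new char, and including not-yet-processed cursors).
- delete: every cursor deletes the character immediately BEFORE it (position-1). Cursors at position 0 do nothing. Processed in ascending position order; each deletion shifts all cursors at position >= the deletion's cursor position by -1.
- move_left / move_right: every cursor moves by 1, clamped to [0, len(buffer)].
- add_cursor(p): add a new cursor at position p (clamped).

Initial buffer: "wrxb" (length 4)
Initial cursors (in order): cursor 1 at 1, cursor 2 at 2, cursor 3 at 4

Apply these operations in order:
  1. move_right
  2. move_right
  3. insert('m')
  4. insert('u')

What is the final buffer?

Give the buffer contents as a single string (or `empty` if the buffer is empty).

After op 1 (move_right): buffer="wrxb" (len 4), cursors c1@2 c2@3 c3@4, authorship ....
After op 2 (move_right): buffer="wrxb" (len 4), cursors c1@3 c2@4 c3@4, authorship ....
After op 3 (insert('m')): buffer="wrxmbmm" (len 7), cursors c1@4 c2@7 c3@7, authorship ...1.23
After op 4 (insert('u')): buffer="wrxmubmmuu" (len 10), cursors c1@5 c2@10 c3@10, authorship ...11.2323

Answer: wrxmubmmuu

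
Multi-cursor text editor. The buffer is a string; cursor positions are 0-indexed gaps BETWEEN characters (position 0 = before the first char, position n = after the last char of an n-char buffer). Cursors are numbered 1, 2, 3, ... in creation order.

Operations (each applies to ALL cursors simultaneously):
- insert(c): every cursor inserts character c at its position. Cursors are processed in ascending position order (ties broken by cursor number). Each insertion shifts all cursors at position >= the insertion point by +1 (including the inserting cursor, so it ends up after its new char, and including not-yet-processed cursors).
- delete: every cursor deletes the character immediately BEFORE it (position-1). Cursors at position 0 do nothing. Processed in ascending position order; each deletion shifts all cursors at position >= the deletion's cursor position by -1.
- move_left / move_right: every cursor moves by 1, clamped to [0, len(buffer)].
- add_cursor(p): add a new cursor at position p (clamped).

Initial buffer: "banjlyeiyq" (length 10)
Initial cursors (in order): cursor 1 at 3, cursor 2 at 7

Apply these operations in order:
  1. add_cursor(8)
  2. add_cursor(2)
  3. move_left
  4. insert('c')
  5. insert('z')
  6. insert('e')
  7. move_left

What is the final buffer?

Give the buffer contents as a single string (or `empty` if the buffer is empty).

After op 1 (add_cursor(8)): buffer="banjlyeiyq" (len 10), cursors c1@3 c2@7 c3@8, authorship ..........
After op 2 (add_cursor(2)): buffer="banjlyeiyq" (len 10), cursors c4@2 c1@3 c2@7 c3@8, authorship ..........
After op 3 (move_left): buffer="banjlyeiyq" (len 10), cursors c4@1 c1@2 c2@6 c3@7, authorship ..........
After op 4 (insert('c')): buffer="bcacnjlyceciyq" (len 14), cursors c4@2 c1@4 c2@9 c3@11, authorship .4.1....2.3...
After op 5 (insert('z')): buffer="bczacznjlyczecziyq" (len 18), cursors c4@3 c1@6 c2@12 c3@15, authorship .44.11....22.33...
After op 6 (insert('e')): buffer="bczeaczenjlyczeeczeiyq" (len 22), cursors c4@4 c1@8 c2@15 c3@19, authorship .444.111....222.333...
After op 7 (move_left): buffer="bczeaczenjlyczeeczeiyq" (len 22), cursors c4@3 c1@7 c2@14 c3@18, authorship .444.111....222.333...

Answer: bczeaczenjlyczeeczeiyq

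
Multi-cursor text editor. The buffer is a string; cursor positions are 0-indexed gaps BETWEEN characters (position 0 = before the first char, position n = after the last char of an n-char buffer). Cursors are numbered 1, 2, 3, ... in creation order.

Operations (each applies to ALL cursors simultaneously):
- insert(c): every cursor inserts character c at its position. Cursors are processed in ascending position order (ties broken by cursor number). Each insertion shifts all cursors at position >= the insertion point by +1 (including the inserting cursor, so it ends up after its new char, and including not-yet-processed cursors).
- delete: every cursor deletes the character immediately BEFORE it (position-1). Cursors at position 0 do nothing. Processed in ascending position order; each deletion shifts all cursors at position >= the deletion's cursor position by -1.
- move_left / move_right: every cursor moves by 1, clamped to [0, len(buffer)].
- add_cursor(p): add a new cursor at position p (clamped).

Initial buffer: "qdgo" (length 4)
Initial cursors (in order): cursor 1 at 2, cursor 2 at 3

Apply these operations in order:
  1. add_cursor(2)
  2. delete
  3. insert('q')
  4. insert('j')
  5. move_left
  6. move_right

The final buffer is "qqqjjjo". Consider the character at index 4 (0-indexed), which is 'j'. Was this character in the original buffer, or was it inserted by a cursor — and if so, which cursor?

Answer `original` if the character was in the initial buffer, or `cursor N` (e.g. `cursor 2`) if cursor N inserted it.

After op 1 (add_cursor(2)): buffer="qdgo" (len 4), cursors c1@2 c3@2 c2@3, authorship ....
After op 2 (delete): buffer="o" (len 1), cursors c1@0 c2@0 c3@0, authorship .
After op 3 (insert('q')): buffer="qqqo" (len 4), cursors c1@3 c2@3 c3@3, authorship 123.
After op 4 (insert('j')): buffer="qqqjjjo" (len 7), cursors c1@6 c2@6 c3@6, authorship 123123.
After op 5 (move_left): buffer="qqqjjjo" (len 7), cursors c1@5 c2@5 c3@5, authorship 123123.
After op 6 (move_right): buffer="qqqjjjo" (len 7), cursors c1@6 c2@6 c3@6, authorship 123123.
Authorship (.=original, N=cursor N): 1 2 3 1 2 3 .
Index 4: author = 2

Answer: cursor 2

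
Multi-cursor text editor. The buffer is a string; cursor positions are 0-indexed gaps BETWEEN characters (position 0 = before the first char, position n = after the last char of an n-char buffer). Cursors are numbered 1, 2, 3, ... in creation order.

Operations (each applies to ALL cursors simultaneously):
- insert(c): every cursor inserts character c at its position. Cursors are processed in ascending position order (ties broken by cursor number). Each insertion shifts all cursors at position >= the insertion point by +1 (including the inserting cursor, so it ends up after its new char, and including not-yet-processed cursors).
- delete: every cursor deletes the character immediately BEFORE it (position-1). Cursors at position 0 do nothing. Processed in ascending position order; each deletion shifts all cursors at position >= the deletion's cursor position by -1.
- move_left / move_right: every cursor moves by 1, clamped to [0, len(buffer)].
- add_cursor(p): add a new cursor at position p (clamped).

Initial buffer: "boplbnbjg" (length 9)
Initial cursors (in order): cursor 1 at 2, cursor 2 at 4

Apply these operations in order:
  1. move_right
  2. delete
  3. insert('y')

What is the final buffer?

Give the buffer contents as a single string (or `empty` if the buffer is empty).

After op 1 (move_right): buffer="boplbnbjg" (len 9), cursors c1@3 c2@5, authorship .........
After op 2 (delete): buffer="bolnbjg" (len 7), cursors c1@2 c2@3, authorship .......
After op 3 (insert('y')): buffer="boylynbjg" (len 9), cursors c1@3 c2@5, authorship ..1.2....

Answer: boylynbjg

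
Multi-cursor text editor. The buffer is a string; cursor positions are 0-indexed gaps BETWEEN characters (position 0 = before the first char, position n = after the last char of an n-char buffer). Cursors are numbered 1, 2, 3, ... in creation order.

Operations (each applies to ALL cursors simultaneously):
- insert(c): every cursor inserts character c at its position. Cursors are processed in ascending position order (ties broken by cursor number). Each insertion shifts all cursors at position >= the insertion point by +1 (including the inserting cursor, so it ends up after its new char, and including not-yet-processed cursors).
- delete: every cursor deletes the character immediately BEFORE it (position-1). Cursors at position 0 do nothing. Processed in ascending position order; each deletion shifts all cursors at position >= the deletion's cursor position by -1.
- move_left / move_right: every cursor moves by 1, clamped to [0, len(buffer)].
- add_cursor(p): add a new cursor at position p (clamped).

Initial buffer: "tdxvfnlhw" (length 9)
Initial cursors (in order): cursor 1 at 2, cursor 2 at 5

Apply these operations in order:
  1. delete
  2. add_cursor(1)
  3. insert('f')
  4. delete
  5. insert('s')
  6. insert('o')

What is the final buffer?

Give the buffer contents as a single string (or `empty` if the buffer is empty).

Answer: tssooxvsonlhw

Derivation:
After op 1 (delete): buffer="txvnlhw" (len 7), cursors c1@1 c2@3, authorship .......
After op 2 (add_cursor(1)): buffer="txvnlhw" (len 7), cursors c1@1 c3@1 c2@3, authorship .......
After op 3 (insert('f')): buffer="tffxvfnlhw" (len 10), cursors c1@3 c3@3 c2@6, authorship .13..2....
After op 4 (delete): buffer="txvnlhw" (len 7), cursors c1@1 c3@1 c2@3, authorship .......
After op 5 (insert('s')): buffer="tssxvsnlhw" (len 10), cursors c1@3 c3@3 c2@6, authorship .13..2....
After op 6 (insert('o')): buffer="tssooxvsonlhw" (len 13), cursors c1@5 c3@5 c2@9, authorship .1313..22....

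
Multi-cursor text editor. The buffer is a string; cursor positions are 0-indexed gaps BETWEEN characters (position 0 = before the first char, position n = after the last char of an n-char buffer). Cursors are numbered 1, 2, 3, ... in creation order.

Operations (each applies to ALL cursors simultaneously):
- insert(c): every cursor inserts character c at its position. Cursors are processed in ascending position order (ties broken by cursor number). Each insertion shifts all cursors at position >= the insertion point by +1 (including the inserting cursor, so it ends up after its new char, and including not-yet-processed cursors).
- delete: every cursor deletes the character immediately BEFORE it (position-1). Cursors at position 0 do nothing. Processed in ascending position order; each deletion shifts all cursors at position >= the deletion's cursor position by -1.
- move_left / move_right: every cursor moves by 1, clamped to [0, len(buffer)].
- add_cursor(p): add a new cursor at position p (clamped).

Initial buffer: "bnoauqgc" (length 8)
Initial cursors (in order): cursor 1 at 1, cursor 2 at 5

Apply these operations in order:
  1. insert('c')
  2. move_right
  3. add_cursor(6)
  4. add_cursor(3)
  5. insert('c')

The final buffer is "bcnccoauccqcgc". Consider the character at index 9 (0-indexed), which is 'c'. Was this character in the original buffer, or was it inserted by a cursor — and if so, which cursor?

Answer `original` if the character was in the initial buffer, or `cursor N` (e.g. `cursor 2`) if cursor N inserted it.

After op 1 (insert('c')): buffer="bcnoaucqgc" (len 10), cursors c1@2 c2@7, authorship .1....2...
After op 2 (move_right): buffer="bcnoaucqgc" (len 10), cursors c1@3 c2@8, authorship .1....2...
After op 3 (add_cursor(6)): buffer="bcnoaucqgc" (len 10), cursors c1@3 c3@6 c2@8, authorship .1....2...
After op 4 (add_cursor(3)): buffer="bcnoaucqgc" (len 10), cursors c1@3 c4@3 c3@6 c2@8, authorship .1....2...
After op 5 (insert('c')): buffer="bcnccoauccqcgc" (len 14), cursors c1@5 c4@5 c3@9 c2@12, authorship .1.14...32.2..
Authorship (.=original, N=cursor N): . 1 . 1 4 . . . 3 2 . 2 . .
Index 9: author = 2

Answer: cursor 2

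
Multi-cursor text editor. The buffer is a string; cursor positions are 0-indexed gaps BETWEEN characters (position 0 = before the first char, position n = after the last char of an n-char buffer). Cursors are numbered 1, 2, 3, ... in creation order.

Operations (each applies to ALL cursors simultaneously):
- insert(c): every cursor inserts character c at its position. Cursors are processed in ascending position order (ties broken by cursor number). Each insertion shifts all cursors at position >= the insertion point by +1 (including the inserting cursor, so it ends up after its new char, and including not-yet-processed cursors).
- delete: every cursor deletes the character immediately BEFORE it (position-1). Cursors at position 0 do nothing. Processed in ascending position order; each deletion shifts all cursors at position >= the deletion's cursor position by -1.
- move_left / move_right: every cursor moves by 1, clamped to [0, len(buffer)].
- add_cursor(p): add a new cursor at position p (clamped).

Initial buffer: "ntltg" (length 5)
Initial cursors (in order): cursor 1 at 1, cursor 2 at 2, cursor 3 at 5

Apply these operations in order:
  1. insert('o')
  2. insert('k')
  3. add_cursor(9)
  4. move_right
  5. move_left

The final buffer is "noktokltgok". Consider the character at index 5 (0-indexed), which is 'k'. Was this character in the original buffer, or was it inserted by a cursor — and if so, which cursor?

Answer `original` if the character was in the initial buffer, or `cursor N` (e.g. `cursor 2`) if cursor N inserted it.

Answer: cursor 2

Derivation:
After op 1 (insert('o')): buffer="notoltgo" (len 8), cursors c1@2 c2@4 c3@8, authorship .1.2...3
After op 2 (insert('k')): buffer="noktokltgok" (len 11), cursors c1@3 c2@6 c3@11, authorship .11.22...33
After op 3 (add_cursor(9)): buffer="noktokltgok" (len 11), cursors c1@3 c2@6 c4@9 c3@11, authorship .11.22...33
After op 4 (move_right): buffer="noktokltgok" (len 11), cursors c1@4 c2@7 c4@10 c3@11, authorship .11.22...33
After op 5 (move_left): buffer="noktokltgok" (len 11), cursors c1@3 c2@6 c4@9 c3@10, authorship .11.22...33
Authorship (.=original, N=cursor N): . 1 1 . 2 2 . . . 3 3
Index 5: author = 2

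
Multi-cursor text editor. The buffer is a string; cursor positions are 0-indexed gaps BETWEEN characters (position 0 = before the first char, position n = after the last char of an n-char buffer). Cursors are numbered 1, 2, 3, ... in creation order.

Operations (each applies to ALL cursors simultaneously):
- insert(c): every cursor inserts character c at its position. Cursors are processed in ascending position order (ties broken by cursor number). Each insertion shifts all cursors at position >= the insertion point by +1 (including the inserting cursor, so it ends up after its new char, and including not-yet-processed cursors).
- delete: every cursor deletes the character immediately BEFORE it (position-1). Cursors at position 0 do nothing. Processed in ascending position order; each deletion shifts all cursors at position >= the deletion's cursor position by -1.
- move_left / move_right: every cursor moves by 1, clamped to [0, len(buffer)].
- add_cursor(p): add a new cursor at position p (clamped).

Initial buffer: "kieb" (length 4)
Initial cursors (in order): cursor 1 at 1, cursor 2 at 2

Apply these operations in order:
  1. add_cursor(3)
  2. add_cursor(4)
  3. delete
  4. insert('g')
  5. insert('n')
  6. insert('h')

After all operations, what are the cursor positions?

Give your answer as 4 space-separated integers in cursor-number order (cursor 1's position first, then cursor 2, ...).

Answer: 12 12 12 12

Derivation:
After op 1 (add_cursor(3)): buffer="kieb" (len 4), cursors c1@1 c2@2 c3@3, authorship ....
After op 2 (add_cursor(4)): buffer="kieb" (len 4), cursors c1@1 c2@2 c3@3 c4@4, authorship ....
After op 3 (delete): buffer="" (len 0), cursors c1@0 c2@0 c3@0 c4@0, authorship 
After op 4 (insert('g')): buffer="gggg" (len 4), cursors c1@4 c2@4 c3@4 c4@4, authorship 1234
After op 5 (insert('n')): buffer="ggggnnnn" (len 8), cursors c1@8 c2@8 c3@8 c4@8, authorship 12341234
After op 6 (insert('h')): buffer="ggggnnnnhhhh" (len 12), cursors c1@12 c2@12 c3@12 c4@12, authorship 123412341234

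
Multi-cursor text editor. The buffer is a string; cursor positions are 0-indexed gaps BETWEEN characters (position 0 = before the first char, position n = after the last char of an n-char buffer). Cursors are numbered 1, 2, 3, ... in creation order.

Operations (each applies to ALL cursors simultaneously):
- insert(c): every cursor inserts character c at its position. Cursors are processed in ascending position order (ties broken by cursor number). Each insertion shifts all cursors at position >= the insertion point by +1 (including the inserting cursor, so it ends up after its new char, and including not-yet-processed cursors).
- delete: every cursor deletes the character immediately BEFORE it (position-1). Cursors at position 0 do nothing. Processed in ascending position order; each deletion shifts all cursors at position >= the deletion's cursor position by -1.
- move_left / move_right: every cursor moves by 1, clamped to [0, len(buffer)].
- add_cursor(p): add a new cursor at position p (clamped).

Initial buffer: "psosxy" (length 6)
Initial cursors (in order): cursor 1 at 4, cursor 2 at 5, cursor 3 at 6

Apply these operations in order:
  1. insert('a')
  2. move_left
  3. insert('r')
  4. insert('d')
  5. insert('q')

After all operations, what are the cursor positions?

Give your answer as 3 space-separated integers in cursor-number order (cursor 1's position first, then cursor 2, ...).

Answer: 7 12 17

Derivation:
After op 1 (insert('a')): buffer="psosaxaya" (len 9), cursors c1@5 c2@7 c3@9, authorship ....1.2.3
After op 2 (move_left): buffer="psosaxaya" (len 9), cursors c1@4 c2@6 c3@8, authorship ....1.2.3
After op 3 (insert('r')): buffer="psosraxrayra" (len 12), cursors c1@5 c2@8 c3@11, authorship ....11.22.33
After op 4 (insert('d')): buffer="psosrdaxrdayrda" (len 15), cursors c1@6 c2@10 c3@14, authorship ....111.222.333
After op 5 (insert('q')): buffer="psosrdqaxrdqayrdqa" (len 18), cursors c1@7 c2@12 c3@17, authorship ....1111.2222.3333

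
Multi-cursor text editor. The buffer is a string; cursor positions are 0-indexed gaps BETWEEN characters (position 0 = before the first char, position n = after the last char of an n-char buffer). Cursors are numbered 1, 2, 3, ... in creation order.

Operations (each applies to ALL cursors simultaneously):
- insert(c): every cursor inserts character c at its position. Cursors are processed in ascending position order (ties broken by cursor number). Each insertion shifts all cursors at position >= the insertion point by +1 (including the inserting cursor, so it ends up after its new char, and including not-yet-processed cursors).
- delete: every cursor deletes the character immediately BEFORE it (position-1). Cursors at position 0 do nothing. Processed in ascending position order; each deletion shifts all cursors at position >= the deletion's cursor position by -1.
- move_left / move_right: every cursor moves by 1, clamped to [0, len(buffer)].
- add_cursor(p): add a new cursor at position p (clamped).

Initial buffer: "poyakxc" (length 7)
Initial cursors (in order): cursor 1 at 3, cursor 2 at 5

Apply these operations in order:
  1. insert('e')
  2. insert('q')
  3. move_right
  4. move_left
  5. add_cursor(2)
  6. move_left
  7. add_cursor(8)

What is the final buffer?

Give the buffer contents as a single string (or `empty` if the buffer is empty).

After op 1 (insert('e')): buffer="poyeakexc" (len 9), cursors c1@4 c2@7, authorship ...1..2..
After op 2 (insert('q')): buffer="poyeqakeqxc" (len 11), cursors c1@5 c2@9, authorship ...11..22..
After op 3 (move_right): buffer="poyeqakeqxc" (len 11), cursors c1@6 c2@10, authorship ...11..22..
After op 4 (move_left): buffer="poyeqakeqxc" (len 11), cursors c1@5 c2@9, authorship ...11..22..
After op 5 (add_cursor(2)): buffer="poyeqakeqxc" (len 11), cursors c3@2 c1@5 c2@9, authorship ...11..22..
After op 6 (move_left): buffer="poyeqakeqxc" (len 11), cursors c3@1 c1@4 c2@8, authorship ...11..22..
After op 7 (add_cursor(8)): buffer="poyeqakeqxc" (len 11), cursors c3@1 c1@4 c2@8 c4@8, authorship ...11..22..

Answer: poyeqakeqxc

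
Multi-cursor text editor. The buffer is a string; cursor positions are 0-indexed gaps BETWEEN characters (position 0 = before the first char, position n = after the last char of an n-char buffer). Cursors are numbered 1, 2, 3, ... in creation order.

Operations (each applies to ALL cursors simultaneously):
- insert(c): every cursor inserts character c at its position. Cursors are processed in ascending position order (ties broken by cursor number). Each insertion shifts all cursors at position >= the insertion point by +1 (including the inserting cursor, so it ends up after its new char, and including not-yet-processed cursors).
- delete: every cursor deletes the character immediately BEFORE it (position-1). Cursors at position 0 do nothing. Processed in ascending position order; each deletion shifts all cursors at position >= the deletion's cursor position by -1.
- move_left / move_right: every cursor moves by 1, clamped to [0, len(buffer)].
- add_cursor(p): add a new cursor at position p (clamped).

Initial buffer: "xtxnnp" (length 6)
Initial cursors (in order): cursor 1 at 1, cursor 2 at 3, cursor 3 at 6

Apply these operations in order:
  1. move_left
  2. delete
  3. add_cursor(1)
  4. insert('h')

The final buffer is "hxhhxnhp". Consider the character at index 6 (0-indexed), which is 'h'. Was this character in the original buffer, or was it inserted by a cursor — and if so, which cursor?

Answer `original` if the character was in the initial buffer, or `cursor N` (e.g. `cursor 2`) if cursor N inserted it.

Answer: cursor 3

Derivation:
After op 1 (move_left): buffer="xtxnnp" (len 6), cursors c1@0 c2@2 c3@5, authorship ......
After op 2 (delete): buffer="xxnp" (len 4), cursors c1@0 c2@1 c3@3, authorship ....
After op 3 (add_cursor(1)): buffer="xxnp" (len 4), cursors c1@0 c2@1 c4@1 c3@3, authorship ....
After op 4 (insert('h')): buffer="hxhhxnhp" (len 8), cursors c1@1 c2@4 c4@4 c3@7, authorship 1.24..3.
Authorship (.=original, N=cursor N): 1 . 2 4 . . 3 .
Index 6: author = 3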